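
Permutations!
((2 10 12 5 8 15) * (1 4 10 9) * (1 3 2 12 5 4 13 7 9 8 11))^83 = (1 2 10 7 15 11 3 4 13 8 5 9 12)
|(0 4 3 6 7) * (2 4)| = |(0 2 4 3 6 7)| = 6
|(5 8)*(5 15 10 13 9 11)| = 7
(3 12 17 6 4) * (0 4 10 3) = (0 4)(3 12 17 6 10) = [4, 1, 2, 12, 0, 5, 10, 7, 8, 9, 3, 11, 17, 13, 14, 15, 16, 6]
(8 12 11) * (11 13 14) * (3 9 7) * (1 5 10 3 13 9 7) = [0, 5, 2, 7, 4, 10, 6, 13, 12, 1, 3, 8, 9, 14, 11] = (1 5 10 3 7 13 14 11 8 12 9)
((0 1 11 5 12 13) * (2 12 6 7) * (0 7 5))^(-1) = ((0 1 11)(2 12 13 7)(5 6))^(-1) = (0 11 1)(2 7 13 12)(5 6)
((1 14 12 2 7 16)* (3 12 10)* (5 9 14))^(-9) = (1 5 9 14 10 3 12 2 7 16)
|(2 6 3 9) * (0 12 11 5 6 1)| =|(0 12 11 5 6 3 9 2 1)| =9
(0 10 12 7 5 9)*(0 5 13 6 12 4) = (0 10 4)(5 9)(6 12 7 13) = [10, 1, 2, 3, 0, 9, 12, 13, 8, 5, 4, 11, 7, 6]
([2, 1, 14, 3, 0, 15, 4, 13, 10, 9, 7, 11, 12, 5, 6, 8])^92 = [14, 1, 6, 3, 2, 8, 0, 5, 7, 9, 13, 11, 12, 15, 4, 10]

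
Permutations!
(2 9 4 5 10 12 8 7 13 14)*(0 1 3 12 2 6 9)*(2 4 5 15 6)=[1, 3, 0, 12, 15, 10, 9, 13, 7, 5, 4, 11, 8, 14, 2, 6]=(0 1 3 12 8 7 13 14 2)(4 15 6 9 5 10)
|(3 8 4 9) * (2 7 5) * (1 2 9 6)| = 9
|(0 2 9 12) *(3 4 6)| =12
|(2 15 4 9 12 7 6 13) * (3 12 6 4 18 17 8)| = 12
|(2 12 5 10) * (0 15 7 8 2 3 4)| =10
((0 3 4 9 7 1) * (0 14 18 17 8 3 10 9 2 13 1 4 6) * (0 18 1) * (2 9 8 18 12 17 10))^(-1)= ((0 2 13)(1 14)(3 6 12 17 18 10 8)(4 9 7))^(-1)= (0 13 2)(1 14)(3 8 10 18 17 12 6)(4 7 9)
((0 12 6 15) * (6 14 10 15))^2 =((0 12 14 10 15))^2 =(0 14 15 12 10)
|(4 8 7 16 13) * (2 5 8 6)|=8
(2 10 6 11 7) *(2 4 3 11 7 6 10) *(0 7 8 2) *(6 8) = (0 7 4 3 11 8 2) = [7, 1, 0, 11, 3, 5, 6, 4, 2, 9, 10, 8]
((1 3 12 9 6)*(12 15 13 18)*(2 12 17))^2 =(1 15 18 2 9)(3 13 17 12 6)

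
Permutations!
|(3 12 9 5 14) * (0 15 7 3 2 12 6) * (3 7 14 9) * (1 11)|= 14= |(0 15 14 2 12 3 6)(1 11)(5 9)|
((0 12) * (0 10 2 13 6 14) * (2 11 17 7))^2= ((0 12 10 11 17 7 2 13 6 14))^2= (0 10 17 2 6)(7 13 14 12 11)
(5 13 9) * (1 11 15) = [0, 11, 2, 3, 4, 13, 6, 7, 8, 5, 10, 15, 12, 9, 14, 1] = (1 11 15)(5 13 9)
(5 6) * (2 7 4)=(2 7 4)(5 6)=[0, 1, 7, 3, 2, 6, 5, 4]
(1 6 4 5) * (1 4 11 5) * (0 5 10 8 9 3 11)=(0 5 4 1 6)(3 11 10 8 9)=[5, 6, 2, 11, 1, 4, 0, 7, 9, 3, 8, 10]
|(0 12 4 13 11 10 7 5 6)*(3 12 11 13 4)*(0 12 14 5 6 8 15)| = |(0 11 10 7 6 12 3 14 5 8 15)| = 11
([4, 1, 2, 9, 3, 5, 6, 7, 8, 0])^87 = (0 9 3 4)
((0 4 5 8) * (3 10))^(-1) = (0 8 5 4)(3 10)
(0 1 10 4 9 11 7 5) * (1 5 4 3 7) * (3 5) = (0 3 7 4 9 11 1 10 5) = [3, 10, 2, 7, 9, 0, 6, 4, 8, 11, 5, 1]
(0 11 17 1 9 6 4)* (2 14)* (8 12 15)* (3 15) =[11, 9, 14, 15, 0, 5, 4, 7, 12, 6, 10, 17, 3, 13, 2, 8, 16, 1] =(0 11 17 1 9 6 4)(2 14)(3 15 8 12)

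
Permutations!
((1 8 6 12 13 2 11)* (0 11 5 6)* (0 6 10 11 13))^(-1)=((0 13 2 5 10 11 1 8 6 12))^(-1)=(0 12 6 8 1 11 10 5 2 13)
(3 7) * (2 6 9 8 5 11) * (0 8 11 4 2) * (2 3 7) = (0 8 5 4 3 2 6 9 11) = [8, 1, 6, 2, 3, 4, 9, 7, 5, 11, 10, 0]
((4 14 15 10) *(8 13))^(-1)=(4 10 15 14)(8 13)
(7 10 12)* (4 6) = (4 6)(7 10 12) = [0, 1, 2, 3, 6, 5, 4, 10, 8, 9, 12, 11, 7]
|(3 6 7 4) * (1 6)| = |(1 6 7 4 3)| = 5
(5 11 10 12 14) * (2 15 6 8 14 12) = (2 15 6 8 14 5 11 10) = [0, 1, 15, 3, 4, 11, 8, 7, 14, 9, 2, 10, 12, 13, 5, 6]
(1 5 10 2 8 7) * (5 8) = (1 8 7)(2 5 10) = [0, 8, 5, 3, 4, 10, 6, 1, 7, 9, 2]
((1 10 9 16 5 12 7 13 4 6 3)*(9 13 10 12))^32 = ((1 12 7 10 13 4 6 3)(5 9 16))^32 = (5 16 9)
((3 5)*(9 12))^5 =(3 5)(9 12)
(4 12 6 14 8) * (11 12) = [0, 1, 2, 3, 11, 5, 14, 7, 4, 9, 10, 12, 6, 13, 8] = (4 11 12 6 14 8)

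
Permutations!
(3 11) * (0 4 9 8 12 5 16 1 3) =[4, 3, 2, 11, 9, 16, 6, 7, 12, 8, 10, 0, 5, 13, 14, 15, 1] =(0 4 9 8 12 5 16 1 3 11)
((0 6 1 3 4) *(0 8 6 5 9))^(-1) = ((0 5 9)(1 3 4 8 6))^(-1) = (0 9 5)(1 6 8 4 3)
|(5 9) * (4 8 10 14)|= 4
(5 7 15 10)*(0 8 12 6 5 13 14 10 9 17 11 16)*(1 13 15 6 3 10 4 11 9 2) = [8, 13, 1, 10, 11, 7, 5, 6, 12, 17, 15, 16, 3, 14, 4, 2, 0, 9] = (0 8 12 3 10 15 2 1 13 14 4 11 16)(5 7 6)(9 17)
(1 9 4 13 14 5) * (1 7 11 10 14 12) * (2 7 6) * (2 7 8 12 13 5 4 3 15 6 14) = (1 9 3 15 6 7 11 10 2 8 12)(4 5 14) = [0, 9, 8, 15, 5, 14, 7, 11, 12, 3, 2, 10, 1, 13, 4, 6]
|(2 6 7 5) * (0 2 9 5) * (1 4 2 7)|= |(0 7)(1 4 2 6)(5 9)|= 4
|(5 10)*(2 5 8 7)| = |(2 5 10 8 7)| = 5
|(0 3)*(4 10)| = 2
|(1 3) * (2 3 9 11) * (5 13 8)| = 15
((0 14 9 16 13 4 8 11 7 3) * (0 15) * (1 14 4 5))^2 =(0 8 7 15 4 11 3)(1 9 13)(5 14 16)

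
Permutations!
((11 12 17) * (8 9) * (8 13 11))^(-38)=(8 12 13)(9 17 11)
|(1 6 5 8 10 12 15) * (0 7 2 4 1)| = |(0 7 2 4 1 6 5 8 10 12 15)| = 11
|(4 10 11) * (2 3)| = |(2 3)(4 10 11)| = 6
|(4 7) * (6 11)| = 2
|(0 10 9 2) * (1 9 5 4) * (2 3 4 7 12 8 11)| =8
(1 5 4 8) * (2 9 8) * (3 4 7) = [0, 5, 9, 4, 2, 7, 6, 3, 1, 8] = (1 5 7 3 4 2 9 8)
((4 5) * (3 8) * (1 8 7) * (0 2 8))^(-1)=(0 1 7 3 8 2)(4 5)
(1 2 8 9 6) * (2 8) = [0, 8, 2, 3, 4, 5, 1, 7, 9, 6] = (1 8 9 6)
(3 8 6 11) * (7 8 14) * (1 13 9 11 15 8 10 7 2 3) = [0, 13, 3, 14, 4, 5, 15, 10, 6, 11, 7, 1, 12, 9, 2, 8] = (1 13 9 11)(2 3 14)(6 15 8)(7 10)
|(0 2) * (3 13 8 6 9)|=|(0 2)(3 13 8 6 9)|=10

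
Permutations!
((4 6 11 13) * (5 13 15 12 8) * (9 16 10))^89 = (4 6 11 15 12 8 5 13)(9 10 16)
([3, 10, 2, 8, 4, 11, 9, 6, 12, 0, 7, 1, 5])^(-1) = [9, 11, 2, 0, 4, 12, 7, 10, 3, 6, 1, 5, 8]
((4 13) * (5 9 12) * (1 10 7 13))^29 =(1 4 13 7 10)(5 12 9)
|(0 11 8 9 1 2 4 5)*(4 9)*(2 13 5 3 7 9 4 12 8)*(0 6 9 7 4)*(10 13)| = |(0 11 2)(1 10 13 5 6 9)(3 4)(8 12)| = 6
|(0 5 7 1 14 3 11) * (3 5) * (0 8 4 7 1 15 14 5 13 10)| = 10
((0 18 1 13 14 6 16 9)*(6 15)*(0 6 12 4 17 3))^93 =(0 13 12 3 1 15 17 18 14 4)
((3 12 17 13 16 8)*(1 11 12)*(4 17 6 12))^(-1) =((1 11 4 17 13 16 8 3)(6 12))^(-1) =(1 3 8 16 13 17 4 11)(6 12)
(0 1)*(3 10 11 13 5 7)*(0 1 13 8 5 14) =(0 13 14)(3 10 11 8 5 7) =[13, 1, 2, 10, 4, 7, 6, 3, 5, 9, 11, 8, 12, 14, 0]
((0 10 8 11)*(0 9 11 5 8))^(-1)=((0 10)(5 8)(9 11))^(-1)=(0 10)(5 8)(9 11)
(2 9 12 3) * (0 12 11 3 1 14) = (0 12 1 14)(2 9 11 3) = [12, 14, 9, 2, 4, 5, 6, 7, 8, 11, 10, 3, 1, 13, 0]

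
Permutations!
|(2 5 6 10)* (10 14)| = |(2 5 6 14 10)| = 5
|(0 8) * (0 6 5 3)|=5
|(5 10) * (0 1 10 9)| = |(0 1 10 5 9)| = 5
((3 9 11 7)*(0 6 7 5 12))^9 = (0 6 7 3 9 11 5 12)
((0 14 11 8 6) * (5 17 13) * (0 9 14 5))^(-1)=(0 13 17 5)(6 8 11 14 9)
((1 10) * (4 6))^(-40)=((1 10)(4 6))^(-40)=(10)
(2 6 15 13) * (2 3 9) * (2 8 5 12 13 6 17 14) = (2 17 14)(3 9 8 5 12 13)(6 15) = [0, 1, 17, 9, 4, 12, 15, 7, 5, 8, 10, 11, 13, 3, 2, 6, 16, 14]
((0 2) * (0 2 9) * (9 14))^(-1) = ((0 14 9))^(-1) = (0 9 14)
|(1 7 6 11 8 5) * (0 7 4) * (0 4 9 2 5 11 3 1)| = |(0 7 6 3 1 9 2 5)(8 11)| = 8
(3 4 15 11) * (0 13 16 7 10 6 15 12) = (0 13 16 7 10 6 15 11 3 4 12) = [13, 1, 2, 4, 12, 5, 15, 10, 8, 9, 6, 3, 0, 16, 14, 11, 7]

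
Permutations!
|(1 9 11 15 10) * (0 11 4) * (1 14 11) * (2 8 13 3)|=|(0 1 9 4)(2 8 13 3)(10 14 11 15)|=4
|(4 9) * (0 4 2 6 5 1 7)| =|(0 4 9 2 6 5 1 7)| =8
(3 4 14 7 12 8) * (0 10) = [10, 1, 2, 4, 14, 5, 6, 12, 3, 9, 0, 11, 8, 13, 7] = (0 10)(3 4 14 7 12 8)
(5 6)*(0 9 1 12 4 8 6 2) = [9, 12, 0, 3, 8, 2, 5, 7, 6, 1, 10, 11, 4] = (0 9 1 12 4 8 6 5 2)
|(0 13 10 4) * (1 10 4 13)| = |(0 1 10 13 4)| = 5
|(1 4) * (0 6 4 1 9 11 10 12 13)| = |(0 6 4 9 11 10 12 13)| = 8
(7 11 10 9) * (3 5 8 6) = (3 5 8 6)(7 11 10 9) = [0, 1, 2, 5, 4, 8, 3, 11, 6, 7, 9, 10]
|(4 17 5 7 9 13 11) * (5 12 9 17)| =|(4 5 7 17 12 9 13 11)| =8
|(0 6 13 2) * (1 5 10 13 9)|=|(0 6 9 1 5 10 13 2)|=8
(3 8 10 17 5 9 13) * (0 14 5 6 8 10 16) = (0 14 5 9 13 3 10 17 6 8 16) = [14, 1, 2, 10, 4, 9, 8, 7, 16, 13, 17, 11, 12, 3, 5, 15, 0, 6]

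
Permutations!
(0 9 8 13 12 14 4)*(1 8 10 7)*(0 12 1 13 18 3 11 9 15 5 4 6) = (0 15 5 4 12 14 6)(1 8 18 3 11 9 10 7 13) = [15, 8, 2, 11, 12, 4, 0, 13, 18, 10, 7, 9, 14, 1, 6, 5, 16, 17, 3]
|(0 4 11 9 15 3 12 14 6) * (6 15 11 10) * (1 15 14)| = 4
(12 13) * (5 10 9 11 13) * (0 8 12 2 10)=(0 8 12 5)(2 10 9 11 13)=[8, 1, 10, 3, 4, 0, 6, 7, 12, 11, 9, 13, 5, 2]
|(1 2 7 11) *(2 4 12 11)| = |(1 4 12 11)(2 7)| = 4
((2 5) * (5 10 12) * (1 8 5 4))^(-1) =(1 4 12 10 2 5 8)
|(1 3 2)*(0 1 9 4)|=|(0 1 3 2 9 4)|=6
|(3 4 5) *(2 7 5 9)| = 6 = |(2 7 5 3 4 9)|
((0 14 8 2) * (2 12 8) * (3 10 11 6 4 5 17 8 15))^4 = ((0 14 2)(3 10 11 6 4 5 17 8 12 15))^4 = (0 14 2)(3 4 12 11 17)(5 15 6 8 10)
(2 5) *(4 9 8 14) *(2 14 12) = (2 5 14 4 9 8 12) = [0, 1, 5, 3, 9, 14, 6, 7, 12, 8, 10, 11, 2, 13, 4]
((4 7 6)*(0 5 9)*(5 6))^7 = (0 6 4 7 5 9)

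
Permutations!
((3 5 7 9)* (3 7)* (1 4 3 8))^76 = ((1 4 3 5 8)(7 9))^76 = (9)(1 4 3 5 8)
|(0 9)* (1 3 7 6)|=|(0 9)(1 3 7 6)|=4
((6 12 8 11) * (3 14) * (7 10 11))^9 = (3 14)(6 7)(8 11)(10 12)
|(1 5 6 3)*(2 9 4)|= |(1 5 6 3)(2 9 4)|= 12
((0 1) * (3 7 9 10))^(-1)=(0 1)(3 10 9 7)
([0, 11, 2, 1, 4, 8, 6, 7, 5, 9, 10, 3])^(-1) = [0, 3, 2, 11, 4, 8, 6, 7, 5, 9, 10, 1]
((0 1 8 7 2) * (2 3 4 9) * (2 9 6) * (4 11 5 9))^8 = ((0 1 8 7 3 11 5 9 4 6 2))^8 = (0 4 11 8 2 9 3 1 6 5 7)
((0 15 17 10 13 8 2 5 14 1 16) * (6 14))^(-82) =(0 17 13 2 6 1)(5 14 16 15 10 8)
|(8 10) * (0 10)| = |(0 10 8)| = 3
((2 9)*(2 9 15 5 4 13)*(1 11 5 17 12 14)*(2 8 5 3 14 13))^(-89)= ((1 11 3 14)(2 15 17 12 13 8 5 4))^(-89)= (1 14 3 11)(2 4 5 8 13 12 17 15)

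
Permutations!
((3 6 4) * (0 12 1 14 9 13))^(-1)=(0 13 9 14 1 12)(3 4 6)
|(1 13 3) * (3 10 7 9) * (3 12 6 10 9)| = 8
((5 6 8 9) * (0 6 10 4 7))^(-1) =((0 6 8 9 5 10 4 7))^(-1) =(0 7 4 10 5 9 8 6)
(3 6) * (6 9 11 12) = [0, 1, 2, 9, 4, 5, 3, 7, 8, 11, 10, 12, 6] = (3 9 11 12 6)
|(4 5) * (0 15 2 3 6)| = 10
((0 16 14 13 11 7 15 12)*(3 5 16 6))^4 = (0 16 7 6 14 15 3 13 12 5 11)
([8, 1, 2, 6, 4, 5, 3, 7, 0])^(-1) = [8, 1, 2, 6, 4, 5, 3, 7, 0]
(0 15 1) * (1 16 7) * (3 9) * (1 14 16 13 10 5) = [15, 0, 2, 9, 4, 1, 6, 14, 8, 3, 5, 11, 12, 10, 16, 13, 7] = (0 15 13 10 5 1)(3 9)(7 14 16)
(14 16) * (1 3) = (1 3)(14 16) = [0, 3, 2, 1, 4, 5, 6, 7, 8, 9, 10, 11, 12, 13, 16, 15, 14]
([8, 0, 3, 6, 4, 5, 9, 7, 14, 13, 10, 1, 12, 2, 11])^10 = [0, 1, 2, 3, 4, 5, 6, 7, 8, 9, 10, 11, 12, 13, 14]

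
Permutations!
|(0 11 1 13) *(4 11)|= |(0 4 11 1 13)|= 5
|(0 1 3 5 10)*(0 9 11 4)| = 8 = |(0 1 3 5 10 9 11 4)|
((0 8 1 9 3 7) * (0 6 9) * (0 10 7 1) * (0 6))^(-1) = ((0 8 6 9 3 1 10 7))^(-1) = (0 7 10 1 3 9 6 8)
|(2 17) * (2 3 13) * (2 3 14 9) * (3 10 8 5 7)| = |(2 17 14 9)(3 13 10 8 5 7)| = 12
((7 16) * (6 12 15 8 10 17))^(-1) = (6 17 10 8 15 12)(7 16)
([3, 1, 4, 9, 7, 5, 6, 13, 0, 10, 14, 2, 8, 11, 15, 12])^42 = [9, 1, 7, 10, 13, 5, 6, 11, 3, 14, 15, 4, 0, 2, 12, 8]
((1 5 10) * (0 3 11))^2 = (0 11 3)(1 10 5)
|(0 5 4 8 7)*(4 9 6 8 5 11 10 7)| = 20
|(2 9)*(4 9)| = 3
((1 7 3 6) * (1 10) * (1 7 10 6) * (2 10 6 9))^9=((1 6 9 2 10 7 3))^9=(1 9 10 3 6 2 7)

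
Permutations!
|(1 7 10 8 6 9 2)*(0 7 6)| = |(0 7 10 8)(1 6 9 2)| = 4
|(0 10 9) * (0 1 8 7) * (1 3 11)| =8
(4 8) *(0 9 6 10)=(0 9 6 10)(4 8)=[9, 1, 2, 3, 8, 5, 10, 7, 4, 6, 0]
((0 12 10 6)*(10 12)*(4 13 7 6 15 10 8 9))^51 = ((0 8 9 4 13 7 6)(10 15))^51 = (0 9 13 6 8 4 7)(10 15)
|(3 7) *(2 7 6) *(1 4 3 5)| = 7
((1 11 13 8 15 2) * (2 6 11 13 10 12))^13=(1 6 2 15 12 8 10 13 11)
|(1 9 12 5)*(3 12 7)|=|(1 9 7 3 12 5)|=6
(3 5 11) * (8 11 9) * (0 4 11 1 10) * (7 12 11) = (0 4 7 12 11 3 5 9 8 1 10) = [4, 10, 2, 5, 7, 9, 6, 12, 1, 8, 0, 3, 11]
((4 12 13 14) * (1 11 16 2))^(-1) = ((1 11 16 2)(4 12 13 14))^(-1) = (1 2 16 11)(4 14 13 12)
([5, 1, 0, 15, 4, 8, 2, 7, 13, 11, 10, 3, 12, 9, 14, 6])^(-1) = [2, 1, 6, 11, 4, 0, 15, 7, 5, 13, 10, 9, 12, 8, 14, 3]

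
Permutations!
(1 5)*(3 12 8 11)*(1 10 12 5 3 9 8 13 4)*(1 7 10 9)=[0, 3, 2, 5, 7, 9, 6, 10, 11, 8, 12, 1, 13, 4]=(1 3 5 9 8 11)(4 7 10 12 13)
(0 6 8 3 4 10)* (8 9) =(0 6 9 8 3 4 10) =[6, 1, 2, 4, 10, 5, 9, 7, 3, 8, 0]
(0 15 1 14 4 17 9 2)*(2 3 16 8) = (0 15 1 14 4 17 9 3 16 8 2) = [15, 14, 0, 16, 17, 5, 6, 7, 2, 3, 10, 11, 12, 13, 4, 1, 8, 9]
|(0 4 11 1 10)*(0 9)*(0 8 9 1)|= 6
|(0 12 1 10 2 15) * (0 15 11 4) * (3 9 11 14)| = 10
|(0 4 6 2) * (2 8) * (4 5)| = |(0 5 4 6 8 2)| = 6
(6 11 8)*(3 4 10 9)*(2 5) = (2 5)(3 4 10 9)(6 11 8) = [0, 1, 5, 4, 10, 2, 11, 7, 6, 3, 9, 8]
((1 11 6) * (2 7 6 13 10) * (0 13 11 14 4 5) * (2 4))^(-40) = (14)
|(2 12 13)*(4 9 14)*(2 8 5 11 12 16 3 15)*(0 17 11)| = |(0 17 11 12 13 8 5)(2 16 3 15)(4 9 14)| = 84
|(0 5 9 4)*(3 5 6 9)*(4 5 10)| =|(0 6 9 5 3 10 4)| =7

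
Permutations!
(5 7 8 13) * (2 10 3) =(2 10 3)(5 7 8 13) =[0, 1, 10, 2, 4, 7, 6, 8, 13, 9, 3, 11, 12, 5]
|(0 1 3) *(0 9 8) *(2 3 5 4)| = |(0 1 5 4 2 3 9 8)| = 8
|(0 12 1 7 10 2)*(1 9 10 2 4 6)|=9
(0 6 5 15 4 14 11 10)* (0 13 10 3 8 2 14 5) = (0 6)(2 14 11 3 8)(4 5 15)(10 13) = [6, 1, 14, 8, 5, 15, 0, 7, 2, 9, 13, 3, 12, 10, 11, 4]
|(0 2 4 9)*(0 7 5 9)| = 3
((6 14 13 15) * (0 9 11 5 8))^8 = ((0 9 11 5 8)(6 14 13 15))^8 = (15)(0 5 9 8 11)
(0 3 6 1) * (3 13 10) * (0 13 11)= (0 11)(1 13 10 3 6)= [11, 13, 2, 6, 4, 5, 1, 7, 8, 9, 3, 0, 12, 10]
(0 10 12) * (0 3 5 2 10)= (2 10 12 3 5)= [0, 1, 10, 5, 4, 2, 6, 7, 8, 9, 12, 11, 3]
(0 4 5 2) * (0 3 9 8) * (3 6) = [4, 1, 6, 9, 5, 2, 3, 7, 0, 8] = (0 4 5 2 6 3 9 8)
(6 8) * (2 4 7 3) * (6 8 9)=(2 4 7 3)(6 9)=[0, 1, 4, 2, 7, 5, 9, 3, 8, 6]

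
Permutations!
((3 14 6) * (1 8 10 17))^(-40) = ((1 8 10 17)(3 14 6))^(-40) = (17)(3 6 14)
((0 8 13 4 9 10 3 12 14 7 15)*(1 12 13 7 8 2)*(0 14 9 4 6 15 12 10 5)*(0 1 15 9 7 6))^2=(0 15 8 9 1 3)(2 14 6 5 10 13)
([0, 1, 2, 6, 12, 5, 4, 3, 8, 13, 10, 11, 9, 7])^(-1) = (3 7 13 9 12 4 6)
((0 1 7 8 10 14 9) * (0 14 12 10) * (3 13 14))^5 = ((0 1 7 8)(3 13 14 9)(10 12))^5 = (0 1 7 8)(3 13 14 9)(10 12)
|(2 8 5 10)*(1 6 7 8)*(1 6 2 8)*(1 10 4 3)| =|(1 2 6 7 10 8 5 4 3)| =9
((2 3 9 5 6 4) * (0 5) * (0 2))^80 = ((0 5 6 4)(2 3 9))^80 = (2 9 3)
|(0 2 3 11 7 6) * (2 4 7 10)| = 4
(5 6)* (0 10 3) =[10, 1, 2, 0, 4, 6, 5, 7, 8, 9, 3] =(0 10 3)(5 6)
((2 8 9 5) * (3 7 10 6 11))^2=(2 9)(3 10 11 7 6)(5 8)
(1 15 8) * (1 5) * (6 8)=(1 15 6 8 5)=[0, 15, 2, 3, 4, 1, 8, 7, 5, 9, 10, 11, 12, 13, 14, 6]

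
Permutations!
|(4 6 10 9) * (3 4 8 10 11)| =12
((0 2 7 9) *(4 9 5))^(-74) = (0 4 7)(2 9 5)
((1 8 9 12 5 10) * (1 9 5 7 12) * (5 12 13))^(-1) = (1 9 10 5 13 7 12 8)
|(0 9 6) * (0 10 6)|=2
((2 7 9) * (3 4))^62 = ((2 7 9)(3 4))^62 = (2 9 7)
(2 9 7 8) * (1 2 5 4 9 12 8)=(1 2 12 8 5 4 9 7)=[0, 2, 12, 3, 9, 4, 6, 1, 5, 7, 10, 11, 8]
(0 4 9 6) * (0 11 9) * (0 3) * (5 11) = [4, 1, 2, 0, 3, 11, 5, 7, 8, 6, 10, 9] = (0 4 3)(5 11 9 6)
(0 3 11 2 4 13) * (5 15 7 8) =(0 3 11 2 4 13)(5 15 7 8) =[3, 1, 4, 11, 13, 15, 6, 8, 5, 9, 10, 2, 12, 0, 14, 7]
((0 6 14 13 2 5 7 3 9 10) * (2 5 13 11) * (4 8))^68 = ((0 6 14 11 2 13 5 7 3 9 10)(4 8))^68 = (0 14 2 5 3 10 6 11 13 7 9)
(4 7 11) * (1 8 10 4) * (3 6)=(1 8 10 4 7 11)(3 6)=[0, 8, 2, 6, 7, 5, 3, 11, 10, 9, 4, 1]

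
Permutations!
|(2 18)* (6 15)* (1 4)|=|(1 4)(2 18)(6 15)|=2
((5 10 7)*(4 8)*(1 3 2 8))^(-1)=((1 3 2 8 4)(5 10 7))^(-1)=(1 4 8 2 3)(5 7 10)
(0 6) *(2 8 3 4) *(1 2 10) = (0 6)(1 2 8 3 4 10) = [6, 2, 8, 4, 10, 5, 0, 7, 3, 9, 1]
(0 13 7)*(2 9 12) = (0 13 7)(2 9 12) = [13, 1, 9, 3, 4, 5, 6, 0, 8, 12, 10, 11, 2, 7]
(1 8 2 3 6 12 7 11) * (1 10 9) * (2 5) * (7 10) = (1 8 5 2 3 6 12 10 9)(7 11) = [0, 8, 3, 6, 4, 2, 12, 11, 5, 1, 9, 7, 10]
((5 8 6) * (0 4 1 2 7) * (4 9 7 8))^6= (9)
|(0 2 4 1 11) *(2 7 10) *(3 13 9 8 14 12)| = 42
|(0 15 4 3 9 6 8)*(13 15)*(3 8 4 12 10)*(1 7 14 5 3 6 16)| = |(0 13 15 12 10 6 4 8)(1 7 14 5 3 9 16)| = 56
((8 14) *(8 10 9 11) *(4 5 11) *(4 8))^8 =((4 5 11)(8 14 10 9))^8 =(14)(4 11 5)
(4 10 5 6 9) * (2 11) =(2 11)(4 10 5 6 9) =[0, 1, 11, 3, 10, 6, 9, 7, 8, 4, 5, 2]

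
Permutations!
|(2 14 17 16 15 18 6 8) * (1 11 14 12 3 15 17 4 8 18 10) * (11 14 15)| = |(1 14 4 8 2 12 3 11 15 10)(6 18)(16 17)| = 10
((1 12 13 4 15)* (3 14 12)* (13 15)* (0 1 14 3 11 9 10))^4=((0 1 11 9 10)(4 13)(12 15 14))^4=(0 10 9 11 1)(12 15 14)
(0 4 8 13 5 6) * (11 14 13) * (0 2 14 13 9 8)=[4, 1, 14, 3, 0, 6, 2, 7, 11, 8, 10, 13, 12, 5, 9]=(0 4)(2 14 9 8 11 13 5 6)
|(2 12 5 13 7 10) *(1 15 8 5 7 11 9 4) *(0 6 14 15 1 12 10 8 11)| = |(0 6 14 15 11 9 4 12 7 8 5 13)(2 10)| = 12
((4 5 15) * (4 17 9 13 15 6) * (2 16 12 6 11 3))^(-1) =((2 16 12 6 4 5 11 3)(9 13 15 17))^(-1) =(2 3 11 5 4 6 12 16)(9 17 15 13)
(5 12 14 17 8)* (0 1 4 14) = [1, 4, 2, 3, 14, 12, 6, 7, 5, 9, 10, 11, 0, 13, 17, 15, 16, 8] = (0 1 4 14 17 8 5 12)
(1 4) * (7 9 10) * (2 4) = (1 2 4)(7 9 10) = [0, 2, 4, 3, 1, 5, 6, 9, 8, 10, 7]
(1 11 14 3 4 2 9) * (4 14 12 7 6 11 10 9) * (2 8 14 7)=(1 10 9)(2 4 8 14 3 7 6 11 12)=[0, 10, 4, 7, 8, 5, 11, 6, 14, 1, 9, 12, 2, 13, 3]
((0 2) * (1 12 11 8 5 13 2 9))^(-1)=(0 2 13 5 8 11 12 1 9)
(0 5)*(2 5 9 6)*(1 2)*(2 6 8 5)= (0 9 8 5)(1 6)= [9, 6, 2, 3, 4, 0, 1, 7, 5, 8]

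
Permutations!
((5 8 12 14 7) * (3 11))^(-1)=(3 11)(5 7 14 12 8)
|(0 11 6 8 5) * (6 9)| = |(0 11 9 6 8 5)| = 6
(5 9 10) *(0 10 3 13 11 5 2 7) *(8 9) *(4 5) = (0 10 2 7)(3 13 11 4 5 8 9) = [10, 1, 7, 13, 5, 8, 6, 0, 9, 3, 2, 4, 12, 11]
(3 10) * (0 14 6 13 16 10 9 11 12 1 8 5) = (0 14 6 13 16 10 3 9 11 12 1 8 5) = [14, 8, 2, 9, 4, 0, 13, 7, 5, 11, 3, 12, 1, 16, 6, 15, 10]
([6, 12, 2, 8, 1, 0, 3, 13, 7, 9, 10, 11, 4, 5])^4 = (0 7 6 13 3 5 8)(1 12 4)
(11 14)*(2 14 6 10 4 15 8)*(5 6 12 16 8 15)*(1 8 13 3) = (1 8 2 14 11 12 16 13 3)(4 5 6 10) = [0, 8, 14, 1, 5, 6, 10, 7, 2, 9, 4, 12, 16, 3, 11, 15, 13]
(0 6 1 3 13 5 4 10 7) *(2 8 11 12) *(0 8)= (0 6 1 3 13 5 4 10 7 8 11 12 2)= [6, 3, 0, 13, 10, 4, 1, 8, 11, 9, 7, 12, 2, 5]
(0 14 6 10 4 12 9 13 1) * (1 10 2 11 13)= [14, 0, 11, 3, 12, 5, 2, 7, 8, 1, 4, 13, 9, 10, 6]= (0 14 6 2 11 13 10 4 12 9 1)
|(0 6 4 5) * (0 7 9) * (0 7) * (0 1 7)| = 7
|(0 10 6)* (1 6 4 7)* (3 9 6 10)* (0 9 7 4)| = 10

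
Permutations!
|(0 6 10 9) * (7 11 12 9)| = |(0 6 10 7 11 12 9)| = 7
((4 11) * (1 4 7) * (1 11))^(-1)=(1 4)(7 11)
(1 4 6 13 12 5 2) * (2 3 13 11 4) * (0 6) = (0 6 11 4)(1 2)(3 13 12 5) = [6, 2, 1, 13, 0, 3, 11, 7, 8, 9, 10, 4, 5, 12]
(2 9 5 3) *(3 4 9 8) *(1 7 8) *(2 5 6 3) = (1 7 8 2)(3 5 4 9 6) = [0, 7, 1, 5, 9, 4, 3, 8, 2, 6]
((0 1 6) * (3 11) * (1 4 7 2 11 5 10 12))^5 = ((0 4 7 2 11 3 5 10 12 1 6))^5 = (0 3 6 11 1 2 12 7 10 4 5)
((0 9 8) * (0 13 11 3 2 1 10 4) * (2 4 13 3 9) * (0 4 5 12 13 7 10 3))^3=((0 2 1 3 5 12 13 11 9 8)(7 10))^3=(0 3 13 8 1 12 9 2 5 11)(7 10)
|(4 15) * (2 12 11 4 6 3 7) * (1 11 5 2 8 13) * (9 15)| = 30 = |(1 11 4 9 15 6 3 7 8 13)(2 12 5)|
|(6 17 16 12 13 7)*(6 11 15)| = |(6 17 16 12 13 7 11 15)| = 8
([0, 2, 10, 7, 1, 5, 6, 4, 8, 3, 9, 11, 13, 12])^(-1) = [0, 4, 1, 9, 7, 5, 6, 3, 8, 10, 2, 11, 13, 12]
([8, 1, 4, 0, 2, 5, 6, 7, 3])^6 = [0, 1, 2, 3, 4, 5, 6, 7, 8]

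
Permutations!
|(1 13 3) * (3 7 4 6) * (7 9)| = 7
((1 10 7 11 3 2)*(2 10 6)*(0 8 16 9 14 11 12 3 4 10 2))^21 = ((0 8 16 9 14 11 4 10 7 12 3 2 1 6))^21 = (0 10)(1 11)(2 14)(3 9)(4 6)(7 8)(12 16)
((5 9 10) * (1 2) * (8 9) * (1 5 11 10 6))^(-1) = (1 6 9 8 5 2)(10 11)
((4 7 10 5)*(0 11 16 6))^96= (16)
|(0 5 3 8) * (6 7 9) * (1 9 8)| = |(0 5 3 1 9 6 7 8)| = 8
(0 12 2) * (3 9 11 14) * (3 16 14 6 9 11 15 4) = (0 12 2)(3 11 6 9 15 4)(14 16) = [12, 1, 0, 11, 3, 5, 9, 7, 8, 15, 10, 6, 2, 13, 16, 4, 14]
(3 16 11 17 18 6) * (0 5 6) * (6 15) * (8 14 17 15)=(0 5 8 14 17 18)(3 16 11 15 6)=[5, 1, 2, 16, 4, 8, 3, 7, 14, 9, 10, 15, 12, 13, 17, 6, 11, 18, 0]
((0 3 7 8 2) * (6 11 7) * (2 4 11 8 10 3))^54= ((0 2)(3 6 8 4 11 7 10))^54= (3 7 4 6 10 11 8)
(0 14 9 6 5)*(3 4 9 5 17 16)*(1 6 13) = [14, 6, 2, 4, 9, 0, 17, 7, 8, 13, 10, 11, 12, 1, 5, 15, 3, 16] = (0 14 5)(1 6 17 16 3 4 9 13)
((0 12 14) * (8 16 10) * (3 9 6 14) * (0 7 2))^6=((0 12 3 9 6 14 7 2)(8 16 10))^6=(16)(0 7 6 3)(2 14 9 12)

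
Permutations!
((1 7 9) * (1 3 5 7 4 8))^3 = ((1 4 8)(3 5 7 9))^3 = (3 9 7 5)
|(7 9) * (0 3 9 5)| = |(0 3 9 7 5)| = 5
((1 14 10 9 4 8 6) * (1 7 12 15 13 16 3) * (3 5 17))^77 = (1 10 4 6 12 13 5 3 14 9 8 7 15 16 17)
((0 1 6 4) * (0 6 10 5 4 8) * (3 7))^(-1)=(0 8 6 4 5 10 1)(3 7)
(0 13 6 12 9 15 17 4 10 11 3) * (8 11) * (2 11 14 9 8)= (0 13 6 12 8 14 9 15 17 4 10 2 11 3)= [13, 1, 11, 0, 10, 5, 12, 7, 14, 15, 2, 3, 8, 6, 9, 17, 16, 4]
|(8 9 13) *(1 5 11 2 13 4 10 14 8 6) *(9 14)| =6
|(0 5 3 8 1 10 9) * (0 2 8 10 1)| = |(0 5 3 10 9 2 8)| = 7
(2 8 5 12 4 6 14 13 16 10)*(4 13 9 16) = (2 8 5 12 13 4 6 14 9 16 10) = [0, 1, 8, 3, 6, 12, 14, 7, 5, 16, 2, 11, 13, 4, 9, 15, 10]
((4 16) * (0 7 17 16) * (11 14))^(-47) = ((0 7 17 16 4)(11 14))^(-47) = (0 16 7 4 17)(11 14)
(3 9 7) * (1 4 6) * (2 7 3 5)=(1 4 6)(2 7 5)(3 9)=[0, 4, 7, 9, 6, 2, 1, 5, 8, 3]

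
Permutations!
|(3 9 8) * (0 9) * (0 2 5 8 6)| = |(0 9 6)(2 5 8 3)| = 12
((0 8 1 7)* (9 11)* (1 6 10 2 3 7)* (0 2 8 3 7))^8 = ((0 3)(2 7)(6 10 8)(9 11))^8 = (11)(6 8 10)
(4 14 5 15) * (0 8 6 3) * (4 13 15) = (0 8 6 3)(4 14 5)(13 15) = [8, 1, 2, 0, 14, 4, 3, 7, 6, 9, 10, 11, 12, 15, 5, 13]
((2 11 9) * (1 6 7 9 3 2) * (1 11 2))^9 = (1 9)(3 7)(6 11)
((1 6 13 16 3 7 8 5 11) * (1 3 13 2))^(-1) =(1 2 6)(3 11 5 8 7)(13 16)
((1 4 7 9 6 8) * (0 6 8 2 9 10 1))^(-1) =(0 8 9 2 6)(1 10 7 4)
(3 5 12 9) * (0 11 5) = (0 11 5 12 9 3) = [11, 1, 2, 0, 4, 12, 6, 7, 8, 3, 10, 5, 9]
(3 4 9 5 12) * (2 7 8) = (2 7 8)(3 4 9 5 12) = [0, 1, 7, 4, 9, 12, 6, 8, 2, 5, 10, 11, 3]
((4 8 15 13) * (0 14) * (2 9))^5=(0 14)(2 9)(4 8 15 13)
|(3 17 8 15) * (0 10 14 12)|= 4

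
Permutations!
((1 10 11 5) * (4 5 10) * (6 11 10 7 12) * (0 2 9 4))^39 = (0 4)(1 9)(2 5)(6 12 7 11)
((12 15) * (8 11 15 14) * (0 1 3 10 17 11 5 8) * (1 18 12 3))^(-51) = ((0 18 12 14)(3 10 17 11 15)(5 8))^(-51) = (0 18 12 14)(3 15 11 17 10)(5 8)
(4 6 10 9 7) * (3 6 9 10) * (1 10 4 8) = (1 10 4 9 7 8)(3 6) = [0, 10, 2, 6, 9, 5, 3, 8, 1, 7, 4]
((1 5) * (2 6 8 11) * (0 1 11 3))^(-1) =((0 1 5 11 2 6 8 3))^(-1) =(0 3 8 6 2 11 5 1)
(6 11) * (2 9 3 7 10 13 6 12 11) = (2 9 3 7 10 13 6)(11 12) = [0, 1, 9, 7, 4, 5, 2, 10, 8, 3, 13, 12, 11, 6]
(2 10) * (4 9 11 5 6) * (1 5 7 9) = (1 5 6 4)(2 10)(7 9 11) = [0, 5, 10, 3, 1, 6, 4, 9, 8, 11, 2, 7]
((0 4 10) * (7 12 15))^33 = (15) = ((0 4 10)(7 12 15))^33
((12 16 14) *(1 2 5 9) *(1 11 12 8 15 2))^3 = (2 11 14)(5 12 8)(9 16 15) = ((2 5 9 11 12 16 14 8 15))^3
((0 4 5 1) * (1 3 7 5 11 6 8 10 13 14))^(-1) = (0 1 14 13 10 8 6 11 4)(3 5 7)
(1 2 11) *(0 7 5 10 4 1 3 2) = (0 7 5 10 4 1)(2 11 3) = [7, 0, 11, 2, 1, 10, 6, 5, 8, 9, 4, 3]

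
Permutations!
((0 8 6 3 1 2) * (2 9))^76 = ((0 8 6 3 1 9 2))^76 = (0 2 9 1 3 6 8)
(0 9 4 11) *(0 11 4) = (11)(0 9) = [9, 1, 2, 3, 4, 5, 6, 7, 8, 0, 10, 11]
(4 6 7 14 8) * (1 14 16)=(1 14 8 4 6 7 16)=[0, 14, 2, 3, 6, 5, 7, 16, 4, 9, 10, 11, 12, 13, 8, 15, 1]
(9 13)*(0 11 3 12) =(0 11 3 12)(9 13) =[11, 1, 2, 12, 4, 5, 6, 7, 8, 13, 10, 3, 0, 9]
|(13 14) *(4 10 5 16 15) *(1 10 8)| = 14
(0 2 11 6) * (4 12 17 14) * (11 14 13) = (0 2 14 4 12 17 13 11 6) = [2, 1, 14, 3, 12, 5, 0, 7, 8, 9, 10, 6, 17, 11, 4, 15, 16, 13]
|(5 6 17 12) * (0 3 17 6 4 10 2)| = |(0 3 17 12 5 4 10 2)| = 8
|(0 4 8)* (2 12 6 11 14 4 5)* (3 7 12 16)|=12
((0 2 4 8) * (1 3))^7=(0 8 4 2)(1 3)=((0 2 4 8)(1 3))^7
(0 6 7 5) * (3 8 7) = [6, 1, 2, 8, 4, 0, 3, 5, 7] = (0 6 3 8 7 5)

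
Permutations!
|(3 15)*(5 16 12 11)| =|(3 15)(5 16 12 11)| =4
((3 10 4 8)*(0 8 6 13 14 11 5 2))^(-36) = ((0 8 3 10 4 6 13 14 11 5 2))^(-36) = (0 11 6 3 2 14 4 8 5 13 10)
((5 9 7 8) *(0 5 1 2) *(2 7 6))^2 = (0 9 2 5 6)(1 8 7)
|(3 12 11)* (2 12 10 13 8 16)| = 8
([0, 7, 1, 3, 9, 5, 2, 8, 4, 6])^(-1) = (1 2 6 9 4 8 7)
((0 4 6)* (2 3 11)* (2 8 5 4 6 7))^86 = (2 11 5 7 3 8 4)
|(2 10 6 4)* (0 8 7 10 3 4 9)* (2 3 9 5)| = 8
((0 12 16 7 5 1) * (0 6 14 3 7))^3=(16)(1 3)(5 14)(6 7)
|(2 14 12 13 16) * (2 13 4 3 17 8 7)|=|(2 14 12 4 3 17 8 7)(13 16)|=8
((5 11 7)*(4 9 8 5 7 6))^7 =(4 9 8 5 11 6)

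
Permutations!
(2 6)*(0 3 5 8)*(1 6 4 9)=(0 3 5 8)(1 6 2 4 9)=[3, 6, 4, 5, 9, 8, 2, 7, 0, 1]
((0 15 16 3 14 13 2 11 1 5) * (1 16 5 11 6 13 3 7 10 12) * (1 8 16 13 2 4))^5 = (16)(0 5 15)(1 11 13 4)(2 6)(3 14)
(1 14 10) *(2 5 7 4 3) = (1 14 10)(2 5 7 4 3) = [0, 14, 5, 2, 3, 7, 6, 4, 8, 9, 1, 11, 12, 13, 10]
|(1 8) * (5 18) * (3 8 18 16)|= 6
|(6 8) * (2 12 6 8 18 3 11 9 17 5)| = 9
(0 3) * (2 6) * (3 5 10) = [5, 1, 6, 0, 4, 10, 2, 7, 8, 9, 3] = (0 5 10 3)(2 6)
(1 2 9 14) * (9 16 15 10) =[0, 2, 16, 3, 4, 5, 6, 7, 8, 14, 9, 11, 12, 13, 1, 10, 15] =(1 2 16 15 10 9 14)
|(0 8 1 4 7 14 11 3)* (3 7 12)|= 6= |(0 8 1 4 12 3)(7 14 11)|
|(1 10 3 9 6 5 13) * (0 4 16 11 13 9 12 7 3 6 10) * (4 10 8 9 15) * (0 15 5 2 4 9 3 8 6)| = |(0 10)(1 15 9 6 2 4 16 11 13)(3 12 7 8)| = 36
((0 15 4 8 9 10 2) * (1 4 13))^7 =(0 10 8 1 15 2 9 4 13)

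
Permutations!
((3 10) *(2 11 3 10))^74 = (2 3 11)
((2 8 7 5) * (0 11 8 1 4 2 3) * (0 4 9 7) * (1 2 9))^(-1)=(0 8 11)(3 5 7 9 4)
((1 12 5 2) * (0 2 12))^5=(0 1 2)(5 12)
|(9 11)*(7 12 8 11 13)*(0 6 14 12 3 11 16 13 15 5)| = 13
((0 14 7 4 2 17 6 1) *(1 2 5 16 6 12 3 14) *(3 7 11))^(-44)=(2 4)(3 14 11)(5 17)(6 7)(12 16)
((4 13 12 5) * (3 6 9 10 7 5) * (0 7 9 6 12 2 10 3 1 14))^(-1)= ((0 7 5 4 13 2 10 9 3 12 1 14))^(-1)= (0 14 1 12 3 9 10 2 13 4 5 7)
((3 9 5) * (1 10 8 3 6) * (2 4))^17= (1 3 6 8 5 10 9)(2 4)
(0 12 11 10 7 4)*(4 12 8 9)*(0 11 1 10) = [8, 10, 2, 3, 11, 5, 6, 12, 9, 4, 7, 0, 1] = (0 8 9 4 11)(1 10 7 12)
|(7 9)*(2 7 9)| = |(9)(2 7)| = 2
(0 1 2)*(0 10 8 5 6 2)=(0 1)(2 10 8 5 6)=[1, 0, 10, 3, 4, 6, 2, 7, 5, 9, 8]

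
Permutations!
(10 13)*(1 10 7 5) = [0, 10, 2, 3, 4, 1, 6, 5, 8, 9, 13, 11, 12, 7] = (1 10 13 7 5)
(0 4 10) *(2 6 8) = (0 4 10)(2 6 8) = [4, 1, 6, 3, 10, 5, 8, 7, 2, 9, 0]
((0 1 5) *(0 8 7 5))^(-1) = ((0 1)(5 8 7))^(-1) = (0 1)(5 7 8)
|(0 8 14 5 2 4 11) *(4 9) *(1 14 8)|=8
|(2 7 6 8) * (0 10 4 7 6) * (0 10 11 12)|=3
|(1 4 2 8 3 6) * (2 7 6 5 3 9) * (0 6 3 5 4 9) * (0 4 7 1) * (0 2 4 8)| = |(0 6 2)(1 9 4)(3 7)| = 6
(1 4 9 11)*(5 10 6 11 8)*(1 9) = (1 4)(5 10 6 11 9 8) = [0, 4, 2, 3, 1, 10, 11, 7, 5, 8, 6, 9]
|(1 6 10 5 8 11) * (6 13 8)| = 12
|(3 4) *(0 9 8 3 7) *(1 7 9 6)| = 4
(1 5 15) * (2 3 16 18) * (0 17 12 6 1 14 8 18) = (0 17 12 6 1 5 15 14 8 18 2 3 16) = [17, 5, 3, 16, 4, 15, 1, 7, 18, 9, 10, 11, 6, 13, 8, 14, 0, 12, 2]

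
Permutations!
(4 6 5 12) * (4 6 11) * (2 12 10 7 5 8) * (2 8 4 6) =[0, 1, 12, 3, 11, 10, 4, 5, 8, 9, 7, 6, 2] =(2 12)(4 11 6)(5 10 7)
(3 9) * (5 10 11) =(3 9)(5 10 11) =[0, 1, 2, 9, 4, 10, 6, 7, 8, 3, 11, 5]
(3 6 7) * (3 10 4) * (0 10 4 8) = (0 10 8)(3 6 7 4) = [10, 1, 2, 6, 3, 5, 7, 4, 0, 9, 8]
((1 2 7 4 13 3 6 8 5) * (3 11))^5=((1 2 7 4 13 11 3 6 8 5))^5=(1 11)(2 3)(4 8)(5 13)(6 7)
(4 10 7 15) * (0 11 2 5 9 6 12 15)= (0 11 2 5 9 6 12 15 4 10 7)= [11, 1, 5, 3, 10, 9, 12, 0, 8, 6, 7, 2, 15, 13, 14, 4]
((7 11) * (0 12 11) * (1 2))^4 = (12)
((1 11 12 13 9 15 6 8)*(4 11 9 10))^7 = ((1 9 15 6 8)(4 11 12 13 10))^7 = (1 15 8 9 6)(4 12 10 11 13)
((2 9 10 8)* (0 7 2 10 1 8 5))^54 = ((0 7 2 9 1 8 10 5))^54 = (0 10 1 2)(5 8 9 7)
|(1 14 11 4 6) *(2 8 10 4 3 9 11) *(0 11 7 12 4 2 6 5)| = |(0 11 3 9 7 12 4 5)(1 14 6)(2 8 10)| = 24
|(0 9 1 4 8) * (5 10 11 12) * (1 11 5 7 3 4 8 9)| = 6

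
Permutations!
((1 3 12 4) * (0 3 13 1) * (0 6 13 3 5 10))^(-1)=(0 10 5)(1 13 6 4 12 3)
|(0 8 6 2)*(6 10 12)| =|(0 8 10 12 6 2)| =6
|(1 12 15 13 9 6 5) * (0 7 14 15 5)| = 21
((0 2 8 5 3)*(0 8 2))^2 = ((3 8 5))^2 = (3 5 8)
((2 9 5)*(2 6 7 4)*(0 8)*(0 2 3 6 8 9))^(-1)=(0 2 8 5 9)(3 4 7 6)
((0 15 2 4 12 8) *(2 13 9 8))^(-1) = ((0 15 13 9 8)(2 4 12))^(-1) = (0 8 9 13 15)(2 12 4)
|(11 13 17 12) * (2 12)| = 5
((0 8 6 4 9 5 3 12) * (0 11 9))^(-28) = (3 11 5 12 9)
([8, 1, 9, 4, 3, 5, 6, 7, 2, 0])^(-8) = [0, 1, 2, 3, 4, 5, 6, 7, 8, 9]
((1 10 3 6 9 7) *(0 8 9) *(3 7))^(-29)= (0 8 9 3 6)(1 10 7)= ((0 8 9 3 6)(1 10 7))^(-29)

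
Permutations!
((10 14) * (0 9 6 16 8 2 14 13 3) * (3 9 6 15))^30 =((0 6 16 8 2 14 10 13 9 15 3))^30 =(0 9 14 16 3 13 2 6 15 10 8)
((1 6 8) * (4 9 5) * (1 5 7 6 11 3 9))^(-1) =(1 4 5 8 6 7 9 3 11)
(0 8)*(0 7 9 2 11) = (0 8 7 9 2 11) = [8, 1, 11, 3, 4, 5, 6, 9, 7, 2, 10, 0]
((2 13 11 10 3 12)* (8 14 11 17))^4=(2 14 12 8 3 17 10 13 11)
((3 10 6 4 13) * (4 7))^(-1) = ((3 10 6 7 4 13))^(-1) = (3 13 4 7 6 10)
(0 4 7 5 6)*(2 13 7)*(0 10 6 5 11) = (0 4 2 13 7 11)(6 10) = [4, 1, 13, 3, 2, 5, 10, 11, 8, 9, 6, 0, 12, 7]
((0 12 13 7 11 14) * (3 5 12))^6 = (0 11 13 5)(3 14 7 12) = ((0 3 5 12 13 7 11 14))^6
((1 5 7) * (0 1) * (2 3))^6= (0 5)(1 7)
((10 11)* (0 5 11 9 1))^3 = (0 10)(1 11)(5 9)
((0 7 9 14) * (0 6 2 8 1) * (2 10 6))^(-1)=((0 7 9 14 2 8 1)(6 10))^(-1)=(0 1 8 2 14 9 7)(6 10)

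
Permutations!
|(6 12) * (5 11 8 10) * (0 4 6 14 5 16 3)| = 11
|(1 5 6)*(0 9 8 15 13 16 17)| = |(0 9 8 15 13 16 17)(1 5 6)| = 21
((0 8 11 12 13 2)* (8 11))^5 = ((0 11 12 13 2))^5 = (13)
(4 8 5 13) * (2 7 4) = [0, 1, 7, 3, 8, 13, 6, 4, 5, 9, 10, 11, 12, 2] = (2 7 4 8 5 13)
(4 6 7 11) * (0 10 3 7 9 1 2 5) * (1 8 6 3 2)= (0 10 2 5)(3 7 11 4)(6 9 8)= [10, 1, 5, 7, 3, 0, 9, 11, 6, 8, 2, 4]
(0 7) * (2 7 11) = (0 11 2 7) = [11, 1, 7, 3, 4, 5, 6, 0, 8, 9, 10, 2]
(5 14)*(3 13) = (3 13)(5 14) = [0, 1, 2, 13, 4, 14, 6, 7, 8, 9, 10, 11, 12, 3, 5]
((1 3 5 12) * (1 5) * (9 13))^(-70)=((1 3)(5 12)(9 13))^(-70)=(13)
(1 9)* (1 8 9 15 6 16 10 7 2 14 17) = [0, 15, 14, 3, 4, 5, 16, 2, 9, 8, 7, 11, 12, 13, 17, 6, 10, 1] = (1 15 6 16 10 7 2 14 17)(8 9)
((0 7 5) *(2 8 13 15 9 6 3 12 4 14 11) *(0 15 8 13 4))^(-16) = (15)(2 8 14)(4 11 13)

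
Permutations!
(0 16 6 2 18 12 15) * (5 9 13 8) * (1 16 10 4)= (0 10 4 1 16 6 2 18 12 15)(5 9 13 8)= [10, 16, 18, 3, 1, 9, 2, 7, 5, 13, 4, 11, 15, 8, 14, 0, 6, 17, 12]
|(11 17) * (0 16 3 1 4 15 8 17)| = 9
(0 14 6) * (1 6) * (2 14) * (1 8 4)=(0 2 14 8 4 1 6)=[2, 6, 14, 3, 1, 5, 0, 7, 4, 9, 10, 11, 12, 13, 8]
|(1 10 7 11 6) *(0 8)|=|(0 8)(1 10 7 11 6)|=10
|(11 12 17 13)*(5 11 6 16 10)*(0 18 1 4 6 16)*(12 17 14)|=|(0 18 1 4 6)(5 11 17 13 16 10)(12 14)|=30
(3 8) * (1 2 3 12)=(1 2 3 8 12)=[0, 2, 3, 8, 4, 5, 6, 7, 12, 9, 10, 11, 1]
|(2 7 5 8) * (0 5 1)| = 6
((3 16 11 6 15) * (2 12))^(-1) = ((2 12)(3 16 11 6 15))^(-1) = (2 12)(3 15 6 11 16)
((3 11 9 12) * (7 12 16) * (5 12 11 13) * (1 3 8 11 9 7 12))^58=((1 3 13 5)(7 9 16 12 8 11))^58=(1 13)(3 5)(7 8 16)(9 11 12)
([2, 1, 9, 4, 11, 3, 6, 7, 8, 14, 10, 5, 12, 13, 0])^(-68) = (14)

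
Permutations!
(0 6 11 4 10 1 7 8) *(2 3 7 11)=(0 6 2 3 7 8)(1 11 4 10)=[6, 11, 3, 7, 10, 5, 2, 8, 0, 9, 1, 4]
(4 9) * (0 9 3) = [9, 1, 2, 0, 3, 5, 6, 7, 8, 4] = (0 9 4 3)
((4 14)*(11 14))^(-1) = (4 14 11)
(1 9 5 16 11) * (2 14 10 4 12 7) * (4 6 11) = (1 9 5 16 4 12 7 2 14 10 6 11) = [0, 9, 14, 3, 12, 16, 11, 2, 8, 5, 6, 1, 7, 13, 10, 15, 4]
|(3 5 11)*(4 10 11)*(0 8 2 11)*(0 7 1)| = 10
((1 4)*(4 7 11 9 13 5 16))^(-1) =(1 4 16 5 13 9 11 7)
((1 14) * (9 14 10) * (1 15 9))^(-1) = (1 10)(9 15 14) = ((1 10)(9 14 15))^(-1)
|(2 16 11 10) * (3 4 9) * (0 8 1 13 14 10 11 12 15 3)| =|(0 8 1 13 14 10 2 16 12 15 3 4 9)| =13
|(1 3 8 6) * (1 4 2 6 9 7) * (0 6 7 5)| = |(0 6 4 2 7 1 3 8 9 5)| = 10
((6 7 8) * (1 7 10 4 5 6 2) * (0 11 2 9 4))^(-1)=(0 10 6 5 4 9 8 7 1 2 11)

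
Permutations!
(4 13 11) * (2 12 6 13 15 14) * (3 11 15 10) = (2 12 6 13 15 14)(3 11 4 10) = [0, 1, 12, 11, 10, 5, 13, 7, 8, 9, 3, 4, 6, 15, 2, 14]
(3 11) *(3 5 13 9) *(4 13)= [0, 1, 2, 11, 13, 4, 6, 7, 8, 3, 10, 5, 12, 9]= (3 11 5 4 13 9)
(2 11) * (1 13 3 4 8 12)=(1 13 3 4 8 12)(2 11)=[0, 13, 11, 4, 8, 5, 6, 7, 12, 9, 10, 2, 1, 3]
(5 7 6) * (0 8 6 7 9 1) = (0 8 6 5 9 1) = [8, 0, 2, 3, 4, 9, 5, 7, 6, 1]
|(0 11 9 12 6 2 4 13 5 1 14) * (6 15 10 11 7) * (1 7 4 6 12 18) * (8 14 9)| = |(0 4 13 5 7 12 15 10 11 8 14)(1 9 18)(2 6)| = 66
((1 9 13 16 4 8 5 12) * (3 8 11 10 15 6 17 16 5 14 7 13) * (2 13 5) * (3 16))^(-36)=(1 3 4 7 15)(5 6 9 8 11)(10 12 17 16 14)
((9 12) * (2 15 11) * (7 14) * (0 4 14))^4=(2 15 11)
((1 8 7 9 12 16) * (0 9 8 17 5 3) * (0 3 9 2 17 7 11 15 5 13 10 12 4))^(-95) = (0 11 12)(1 17 5)(2 15 16)(4 8 10)(7 13 9)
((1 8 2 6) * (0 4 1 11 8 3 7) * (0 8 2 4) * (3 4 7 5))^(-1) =((1 4)(2 6 11)(3 5)(7 8))^(-1) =(1 4)(2 11 6)(3 5)(7 8)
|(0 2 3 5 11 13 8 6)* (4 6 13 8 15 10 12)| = 12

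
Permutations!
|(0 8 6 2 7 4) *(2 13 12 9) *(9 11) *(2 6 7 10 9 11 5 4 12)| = |(0 8 7 12 5 4)(2 10 9 6 13)| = 30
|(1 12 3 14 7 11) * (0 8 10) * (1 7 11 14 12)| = 6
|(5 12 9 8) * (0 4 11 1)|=|(0 4 11 1)(5 12 9 8)|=4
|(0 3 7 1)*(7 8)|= |(0 3 8 7 1)|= 5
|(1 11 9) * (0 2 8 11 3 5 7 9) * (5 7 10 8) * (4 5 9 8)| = 24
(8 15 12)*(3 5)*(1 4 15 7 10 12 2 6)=(1 4 15 2 6)(3 5)(7 10 12 8)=[0, 4, 6, 5, 15, 3, 1, 10, 7, 9, 12, 11, 8, 13, 14, 2]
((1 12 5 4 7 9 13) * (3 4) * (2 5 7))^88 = ((1 12 7 9 13)(2 5 3 4))^88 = (1 9 12 13 7)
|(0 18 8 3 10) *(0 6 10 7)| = 10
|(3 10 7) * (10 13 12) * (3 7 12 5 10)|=5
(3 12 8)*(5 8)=[0, 1, 2, 12, 4, 8, 6, 7, 3, 9, 10, 11, 5]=(3 12 5 8)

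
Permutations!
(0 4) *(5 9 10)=(0 4)(5 9 10)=[4, 1, 2, 3, 0, 9, 6, 7, 8, 10, 5]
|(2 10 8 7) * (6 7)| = 5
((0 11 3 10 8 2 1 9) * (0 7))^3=((0 11 3 10 8 2 1 9 7))^3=(0 10 1)(2 7 3)(8 9 11)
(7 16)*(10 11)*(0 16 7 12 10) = (0 16 12 10 11) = [16, 1, 2, 3, 4, 5, 6, 7, 8, 9, 11, 0, 10, 13, 14, 15, 12]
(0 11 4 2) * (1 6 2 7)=[11, 6, 0, 3, 7, 5, 2, 1, 8, 9, 10, 4]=(0 11 4 7 1 6 2)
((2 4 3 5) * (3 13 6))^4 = (2 3 13)(4 5 6)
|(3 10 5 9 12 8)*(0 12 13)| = |(0 12 8 3 10 5 9 13)| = 8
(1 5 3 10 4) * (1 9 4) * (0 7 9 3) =[7, 5, 2, 10, 3, 0, 6, 9, 8, 4, 1] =(0 7 9 4 3 10 1 5)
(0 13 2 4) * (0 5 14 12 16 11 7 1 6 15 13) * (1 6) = (2 4 5 14 12 16 11 7 6 15 13) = [0, 1, 4, 3, 5, 14, 15, 6, 8, 9, 10, 7, 16, 2, 12, 13, 11]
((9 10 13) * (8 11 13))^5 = (13)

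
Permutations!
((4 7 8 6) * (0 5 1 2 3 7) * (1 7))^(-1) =((0 5 7 8 6 4)(1 2 3))^(-1) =(0 4 6 8 7 5)(1 3 2)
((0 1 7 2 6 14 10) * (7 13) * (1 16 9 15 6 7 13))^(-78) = (0 10 14 6 15 9 16)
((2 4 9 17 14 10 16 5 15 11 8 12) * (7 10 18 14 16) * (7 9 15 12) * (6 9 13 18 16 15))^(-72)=(2 7)(4 10)(5 11)(6 13)(8 12)(9 18)(14 17)(15 16)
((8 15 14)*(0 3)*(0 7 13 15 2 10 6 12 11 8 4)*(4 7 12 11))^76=((0 3 12 4)(2 10 6 11 8)(7 13 15 14))^76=(15)(2 10 6 11 8)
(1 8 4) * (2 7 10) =(1 8 4)(2 7 10) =[0, 8, 7, 3, 1, 5, 6, 10, 4, 9, 2]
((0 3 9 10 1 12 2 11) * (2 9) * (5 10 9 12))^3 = ((12)(0 3 2 11)(1 5 10))^3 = (12)(0 11 2 3)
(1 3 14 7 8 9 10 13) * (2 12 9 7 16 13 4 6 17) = (1 3 14 16 13)(2 12 9 10 4 6 17)(7 8) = [0, 3, 12, 14, 6, 5, 17, 8, 7, 10, 4, 11, 9, 1, 16, 15, 13, 2]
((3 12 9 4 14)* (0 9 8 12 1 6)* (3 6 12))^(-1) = (0 6 14 4 9)(1 3 8 12)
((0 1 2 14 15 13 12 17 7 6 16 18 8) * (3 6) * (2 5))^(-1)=((0 1 5 2 14 15 13 12 17 7 3 6 16 18 8))^(-1)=(0 8 18 16 6 3 7 17 12 13 15 14 2 5 1)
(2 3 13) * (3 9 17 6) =(2 9 17 6 3 13) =[0, 1, 9, 13, 4, 5, 3, 7, 8, 17, 10, 11, 12, 2, 14, 15, 16, 6]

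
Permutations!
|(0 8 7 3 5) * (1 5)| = |(0 8 7 3 1 5)| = 6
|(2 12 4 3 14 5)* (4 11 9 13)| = |(2 12 11 9 13 4 3 14 5)| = 9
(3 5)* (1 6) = (1 6)(3 5) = [0, 6, 2, 5, 4, 3, 1]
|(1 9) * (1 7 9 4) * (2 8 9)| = 4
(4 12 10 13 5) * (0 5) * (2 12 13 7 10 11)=(0 5 4 13)(2 12 11)(7 10)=[5, 1, 12, 3, 13, 4, 6, 10, 8, 9, 7, 2, 11, 0]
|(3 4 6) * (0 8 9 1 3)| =7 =|(0 8 9 1 3 4 6)|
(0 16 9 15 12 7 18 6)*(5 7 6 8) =(0 16 9 15 12 6)(5 7 18 8) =[16, 1, 2, 3, 4, 7, 0, 18, 5, 15, 10, 11, 6, 13, 14, 12, 9, 17, 8]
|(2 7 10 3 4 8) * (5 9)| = |(2 7 10 3 4 8)(5 9)| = 6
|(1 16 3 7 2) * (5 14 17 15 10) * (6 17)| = 30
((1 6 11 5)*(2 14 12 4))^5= (1 6 11 5)(2 14 12 4)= ((1 6 11 5)(2 14 12 4))^5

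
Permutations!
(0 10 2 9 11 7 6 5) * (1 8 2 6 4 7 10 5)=[5, 8, 9, 3, 7, 0, 1, 4, 2, 11, 6, 10]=(0 5)(1 8 2 9 11 10 6)(4 7)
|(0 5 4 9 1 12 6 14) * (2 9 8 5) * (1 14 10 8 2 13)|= 12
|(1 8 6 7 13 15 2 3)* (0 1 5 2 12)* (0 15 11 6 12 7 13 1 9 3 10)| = 30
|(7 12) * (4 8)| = |(4 8)(7 12)| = 2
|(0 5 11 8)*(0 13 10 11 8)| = 6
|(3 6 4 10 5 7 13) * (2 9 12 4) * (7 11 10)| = 24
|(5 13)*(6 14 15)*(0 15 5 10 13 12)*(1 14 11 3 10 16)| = |(0 15 6 11 3 10 13 16 1 14 5 12)| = 12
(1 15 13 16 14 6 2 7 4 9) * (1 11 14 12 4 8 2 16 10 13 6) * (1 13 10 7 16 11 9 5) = (1 15 6 11 14 13 7 8 2 16 12 4 5) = [0, 15, 16, 3, 5, 1, 11, 8, 2, 9, 10, 14, 4, 7, 13, 6, 12]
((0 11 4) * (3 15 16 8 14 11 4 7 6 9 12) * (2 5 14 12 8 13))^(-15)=(0 4)(2 16 3 8 6 11 5 13 15 12 9 7 14)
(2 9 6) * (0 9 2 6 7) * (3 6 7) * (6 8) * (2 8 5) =(0 9 3 5 2 8 6 7) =[9, 1, 8, 5, 4, 2, 7, 0, 6, 3]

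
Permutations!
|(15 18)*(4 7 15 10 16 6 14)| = 8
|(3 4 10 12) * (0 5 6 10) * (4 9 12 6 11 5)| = 6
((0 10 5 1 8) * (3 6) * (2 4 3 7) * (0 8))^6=(0 5)(1 10)(2 4 3 6 7)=((0 10 5 1)(2 4 3 6 7))^6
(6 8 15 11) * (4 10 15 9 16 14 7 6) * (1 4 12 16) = (1 4 10 15 11 12 16 14 7 6 8 9) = [0, 4, 2, 3, 10, 5, 8, 6, 9, 1, 15, 12, 16, 13, 7, 11, 14]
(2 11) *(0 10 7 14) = [10, 1, 11, 3, 4, 5, 6, 14, 8, 9, 7, 2, 12, 13, 0] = (0 10 7 14)(2 11)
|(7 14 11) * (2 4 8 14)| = |(2 4 8 14 11 7)| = 6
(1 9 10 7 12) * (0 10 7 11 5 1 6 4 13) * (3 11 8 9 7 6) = (0 10 8 9 6 4 13)(1 7 12 3 11 5) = [10, 7, 2, 11, 13, 1, 4, 12, 9, 6, 8, 5, 3, 0]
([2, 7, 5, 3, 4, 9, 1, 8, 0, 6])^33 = (0 2 5 9 6 1 7 8)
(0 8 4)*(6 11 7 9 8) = (0 6 11 7 9 8 4) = [6, 1, 2, 3, 0, 5, 11, 9, 4, 8, 10, 7]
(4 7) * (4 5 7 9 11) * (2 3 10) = (2 3 10)(4 9 11)(5 7) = [0, 1, 3, 10, 9, 7, 6, 5, 8, 11, 2, 4]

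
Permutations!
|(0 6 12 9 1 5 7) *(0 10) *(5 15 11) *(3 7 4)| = 12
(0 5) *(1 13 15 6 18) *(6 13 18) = (0 5)(1 18)(13 15) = [5, 18, 2, 3, 4, 0, 6, 7, 8, 9, 10, 11, 12, 15, 14, 13, 16, 17, 1]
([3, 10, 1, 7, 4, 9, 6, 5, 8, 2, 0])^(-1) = (0 10 1 2 9 5 7 3)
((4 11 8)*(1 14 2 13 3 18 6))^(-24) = (1 3 14 18 2 6 13)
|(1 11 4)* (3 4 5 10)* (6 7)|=6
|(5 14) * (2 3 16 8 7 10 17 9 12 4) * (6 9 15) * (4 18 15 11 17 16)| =60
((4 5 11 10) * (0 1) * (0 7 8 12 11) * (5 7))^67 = ((0 1 5)(4 7 8 12 11 10))^67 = (0 1 5)(4 7 8 12 11 10)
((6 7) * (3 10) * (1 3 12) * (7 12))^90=(12)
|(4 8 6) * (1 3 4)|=5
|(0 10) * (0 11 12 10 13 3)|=3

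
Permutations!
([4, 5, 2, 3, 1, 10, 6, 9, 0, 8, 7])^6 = (0 9 10 1)(4 8 7 5)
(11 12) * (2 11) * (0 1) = (0 1)(2 11 12) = [1, 0, 11, 3, 4, 5, 6, 7, 8, 9, 10, 12, 2]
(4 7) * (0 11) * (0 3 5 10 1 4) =(0 11 3 5 10 1 4 7) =[11, 4, 2, 5, 7, 10, 6, 0, 8, 9, 1, 3]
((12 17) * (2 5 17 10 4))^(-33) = ((2 5 17 12 10 4))^(-33) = (2 12)(4 17)(5 10)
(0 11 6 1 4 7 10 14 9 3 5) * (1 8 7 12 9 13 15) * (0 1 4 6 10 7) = (0 11 10 14 13 15 4 12 9 3 5 1 6 8) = [11, 6, 2, 5, 12, 1, 8, 7, 0, 3, 14, 10, 9, 15, 13, 4]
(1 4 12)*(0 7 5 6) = [7, 4, 2, 3, 12, 6, 0, 5, 8, 9, 10, 11, 1] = (0 7 5 6)(1 4 12)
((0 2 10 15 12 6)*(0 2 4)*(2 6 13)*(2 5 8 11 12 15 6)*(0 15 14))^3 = ((0 4 15 14)(2 10 6)(5 8 11 12 13))^3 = (0 14 15 4)(5 12 8 13 11)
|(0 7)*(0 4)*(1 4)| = 4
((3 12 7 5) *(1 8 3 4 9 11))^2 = ((1 8 3 12 7 5 4 9 11))^2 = (1 3 7 4 11 8 12 5 9)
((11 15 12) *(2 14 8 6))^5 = ((2 14 8 6)(11 15 12))^5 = (2 14 8 6)(11 12 15)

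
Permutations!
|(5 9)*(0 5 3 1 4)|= 6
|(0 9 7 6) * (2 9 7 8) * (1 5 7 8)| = |(0 8 2 9 1 5 7 6)| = 8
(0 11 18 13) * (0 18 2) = (0 11 2)(13 18) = [11, 1, 0, 3, 4, 5, 6, 7, 8, 9, 10, 2, 12, 18, 14, 15, 16, 17, 13]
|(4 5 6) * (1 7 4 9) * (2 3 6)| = 8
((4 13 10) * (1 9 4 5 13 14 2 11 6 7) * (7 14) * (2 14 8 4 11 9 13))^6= (14)(1 11 13 6 10 8 5 4 2 7 9)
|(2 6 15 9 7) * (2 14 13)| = |(2 6 15 9 7 14 13)| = 7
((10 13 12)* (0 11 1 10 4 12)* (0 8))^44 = (0 1 13)(8 11 10)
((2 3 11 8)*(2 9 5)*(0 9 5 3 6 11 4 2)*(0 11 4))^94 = (0 9 3)(2 6 4)(5 11 8)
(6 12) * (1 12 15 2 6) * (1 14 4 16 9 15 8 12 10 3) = (1 10 3)(2 6 8 12 14 4 16 9 15) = [0, 10, 6, 1, 16, 5, 8, 7, 12, 15, 3, 11, 14, 13, 4, 2, 9]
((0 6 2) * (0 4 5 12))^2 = (0 2 5)(4 12 6)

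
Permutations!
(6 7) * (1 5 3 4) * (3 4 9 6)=[0, 5, 2, 9, 1, 4, 7, 3, 8, 6]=(1 5 4)(3 9 6 7)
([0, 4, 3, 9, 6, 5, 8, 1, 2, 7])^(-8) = (9)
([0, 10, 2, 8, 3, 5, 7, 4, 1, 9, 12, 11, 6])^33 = (1 10 12 6 7 4 3 8)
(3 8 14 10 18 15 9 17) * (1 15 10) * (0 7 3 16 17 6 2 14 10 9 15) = [7, 0, 14, 8, 4, 5, 2, 3, 10, 6, 18, 11, 12, 13, 1, 15, 17, 16, 9] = (0 7 3 8 10 18 9 6 2 14 1)(16 17)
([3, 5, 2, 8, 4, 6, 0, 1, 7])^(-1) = (0 6 5 1 7 8 3)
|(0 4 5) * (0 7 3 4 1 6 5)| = 7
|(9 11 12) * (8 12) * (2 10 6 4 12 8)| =7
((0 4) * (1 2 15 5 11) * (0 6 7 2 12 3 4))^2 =(1 3 6 2 5)(4 7 15 11 12)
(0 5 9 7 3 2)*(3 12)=(0 5 9 7 12 3 2)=[5, 1, 0, 2, 4, 9, 6, 12, 8, 7, 10, 11, 3]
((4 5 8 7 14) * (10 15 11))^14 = ((4 5 8 7 14)(10 15 11))^14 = (4 14 7 8 5)(10 11 15)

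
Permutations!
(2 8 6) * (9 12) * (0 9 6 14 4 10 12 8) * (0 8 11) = [9, 1, 8, 3, 10, 5, 2, 7, 14, 11, 12, 0, 6, 13, 4] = (0 9 11)(2 8 14 4 10 12 6)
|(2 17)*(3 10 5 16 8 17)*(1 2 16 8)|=|(1 2 3 10 5 8 17 16)|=8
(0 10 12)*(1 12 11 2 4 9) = (0 10 11 2 4 9 1 12) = [10, 12, 4, 3, 9, 5, 6, 7, 8, 1, 11, 2, 0]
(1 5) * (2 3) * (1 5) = (5)(2 3) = [0, 1, 3, 2, 4, 5]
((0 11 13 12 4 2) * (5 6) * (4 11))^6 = (13)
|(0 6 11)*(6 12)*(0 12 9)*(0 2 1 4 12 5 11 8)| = |(0 9 2 1 4 12 6 8)(5 11)| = 8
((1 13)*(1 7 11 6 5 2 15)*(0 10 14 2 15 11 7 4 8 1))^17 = ((0 10 14 2 11 6 5 15)(1 13 4 8))^17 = (0 10 14 2 11 6 5 15)(1 13 4 8)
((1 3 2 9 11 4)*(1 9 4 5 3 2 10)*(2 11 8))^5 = (11)(2 4 9 8)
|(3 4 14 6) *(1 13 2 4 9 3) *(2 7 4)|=|(1 13 7 4 14 6)(3 9)|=6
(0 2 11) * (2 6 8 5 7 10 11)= [6, 1, 2, 3, 4, 7, 8, 10, 5, 9, 11, 0]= (0 6 8 5 7 10 11)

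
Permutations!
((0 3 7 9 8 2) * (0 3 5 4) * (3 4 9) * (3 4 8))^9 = ((0 5 9 3 7 4)(2 8))^9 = (0 3)(2 8)(4 9)(5 7)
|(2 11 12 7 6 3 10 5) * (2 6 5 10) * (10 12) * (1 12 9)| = |(1 12 7 5 6 3 2 11 10 9)| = 10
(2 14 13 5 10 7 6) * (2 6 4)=(2 14 13 5 10 7 4)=[0, 1, 14, 3, 2, 10, 6, 4, 8, 9, 7, 11, 12, 5, 13]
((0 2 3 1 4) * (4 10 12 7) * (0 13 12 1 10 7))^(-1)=((0 2 3 10 1 7 4 13 12))^(-1)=(0 12 13 4 7 1 10 3 2)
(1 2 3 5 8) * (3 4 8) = (1 2 4 8)(3 5) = [0, 2, 4, 5, 8, 3, 6, 7, 1]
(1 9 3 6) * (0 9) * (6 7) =(0 9 3 7 6 1) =[9, 0, 2, 7, 4, 5, 1, 6, 8, 3]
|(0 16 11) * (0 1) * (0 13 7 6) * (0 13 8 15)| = 6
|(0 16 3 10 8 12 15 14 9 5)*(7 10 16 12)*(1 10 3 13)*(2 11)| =42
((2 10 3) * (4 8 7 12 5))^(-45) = ((2 10 3)(4 8 7 12 5))^(-45) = (12)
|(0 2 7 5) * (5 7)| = |(7)(0 2 5)| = 3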